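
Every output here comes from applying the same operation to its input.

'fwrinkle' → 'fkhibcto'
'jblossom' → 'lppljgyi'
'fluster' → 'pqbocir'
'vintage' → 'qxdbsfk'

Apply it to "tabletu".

ibqrqxy

The pattern: move the first 3 characters to the end (rotate left by 3), then shift every letter 3 places backward in the alphabet (wrapping around).
For "tabletu", step one produces "letutab"; step two turns that into "ibqrqxy".
(Check on "fluster": → "sterflu" → "pqbocir" ✓)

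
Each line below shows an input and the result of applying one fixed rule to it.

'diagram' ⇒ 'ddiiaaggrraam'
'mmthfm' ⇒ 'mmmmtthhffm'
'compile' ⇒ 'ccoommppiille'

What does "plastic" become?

The transformation: double every character, then delete the last character.
On "plastic": the first step gives "ppllaassttiicc", and the second then gives "ppllaassttiic".

ppllaassttiic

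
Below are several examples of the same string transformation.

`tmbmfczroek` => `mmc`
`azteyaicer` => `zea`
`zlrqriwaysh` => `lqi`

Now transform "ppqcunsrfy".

pcn

In each case the input is transformed by: keep every other character starting from the second (positions 2nd, 4th, 6th, ...), then keep only the first 3 characters.
So "ppqcunsrfy" becomes "pcn".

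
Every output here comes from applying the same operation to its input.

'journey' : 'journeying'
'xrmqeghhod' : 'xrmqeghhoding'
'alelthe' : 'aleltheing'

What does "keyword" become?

The transformation: append "ing".
So "keyword" becomes "keywording".

keywording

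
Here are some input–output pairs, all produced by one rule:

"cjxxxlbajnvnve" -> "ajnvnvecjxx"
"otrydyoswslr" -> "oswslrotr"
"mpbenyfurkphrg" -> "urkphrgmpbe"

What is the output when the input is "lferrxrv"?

rxrvl

What's happening: swap the front and back halves of the string, then delete the last 3 characters.
For "lferrxrv", step one produces "rxrvlfer"; step two turns that into "rxrvl".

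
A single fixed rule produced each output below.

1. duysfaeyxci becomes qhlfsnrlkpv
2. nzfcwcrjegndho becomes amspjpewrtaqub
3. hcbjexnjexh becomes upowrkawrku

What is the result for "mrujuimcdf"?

What's happening: shift every letter 13 places forward in the alphabet (wrapping around) — i.e. ROT13.
On "mrujuimcdf" that produces "zehwhvzpqs".

zehwhvzpqs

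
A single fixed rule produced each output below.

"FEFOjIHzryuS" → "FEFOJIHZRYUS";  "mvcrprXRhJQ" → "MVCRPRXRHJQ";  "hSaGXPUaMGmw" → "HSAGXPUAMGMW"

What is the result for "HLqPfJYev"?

HLQPFJYEV

The rule is to convert every letter to uppercase.
Doing the same to "HLqPfJYev": "HLQPFJYEV".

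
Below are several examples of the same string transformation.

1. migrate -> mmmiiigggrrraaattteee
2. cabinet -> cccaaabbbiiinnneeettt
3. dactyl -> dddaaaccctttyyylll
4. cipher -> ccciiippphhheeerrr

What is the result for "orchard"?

What's happening: repeat every character 3 times.
"orchard" → "ooorrrccchhhaaarrrddd".

ooorrrccchhhaaarrrddd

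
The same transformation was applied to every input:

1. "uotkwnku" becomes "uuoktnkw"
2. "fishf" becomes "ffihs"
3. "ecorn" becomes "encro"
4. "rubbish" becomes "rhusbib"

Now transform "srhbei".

In each case the input is transformed by: take characters alternately from the front and the back (1st, last, 2nd, 2nd-last, ...).
So "srhbei" becomes "sirehb".

sirehb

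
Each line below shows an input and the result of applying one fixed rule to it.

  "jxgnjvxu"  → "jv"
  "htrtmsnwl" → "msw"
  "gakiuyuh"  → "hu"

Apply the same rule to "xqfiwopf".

Rule — sort the characters into alphabetical order, then keep one character in every 3, starting at position 3 (positions 3rd, 6th, 9th, ...).
So "xqfiwopf" becomes "iq".

iq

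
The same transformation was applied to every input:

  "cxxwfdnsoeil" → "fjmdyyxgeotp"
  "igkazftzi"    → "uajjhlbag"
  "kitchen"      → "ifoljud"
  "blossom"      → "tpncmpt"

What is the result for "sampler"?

The pattern: move the last 3 characters to the front (rotate right by 3), then shift every letter 1 place forward in the alphabet (wrapping around).
Applying both steps to "sampler": "lersamp", then "mfstbnq".

mfstbnq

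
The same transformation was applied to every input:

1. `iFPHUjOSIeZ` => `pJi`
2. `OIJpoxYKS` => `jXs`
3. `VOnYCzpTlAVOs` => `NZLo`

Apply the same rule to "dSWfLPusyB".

wpY

The pattern: keep one character in every 3, starting at position 3 (positions 3rd, 6th, 9th, ...), then flip the case of every letter.
On "dSWfLPusyB": the first step gives "WPy", and the second then gives "wpY".
(Check on "VOnYCzpTlAVOs": → "nzlO" → "NZLo" ✓)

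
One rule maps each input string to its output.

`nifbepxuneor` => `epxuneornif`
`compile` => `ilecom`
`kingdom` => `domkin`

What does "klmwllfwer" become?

llfwerklm

Rule — move the first 3 characters to the end (rotate left by 3), then delete the first character.
Applying that to "klmwllfwer" gives "llfwerklm".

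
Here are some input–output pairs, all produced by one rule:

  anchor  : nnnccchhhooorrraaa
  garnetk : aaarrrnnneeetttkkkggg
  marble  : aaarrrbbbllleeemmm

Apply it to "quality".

uuuaaallliiitttyyyqqq

What's happening: repeat every character 3 times, then move the first 3 characters to the end (rotate left by 3).
"quality" → "uuuaaallliiitttyyyqqq".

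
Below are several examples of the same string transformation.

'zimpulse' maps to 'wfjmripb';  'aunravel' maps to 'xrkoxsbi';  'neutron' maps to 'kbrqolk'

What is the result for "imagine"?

fjxdfkb

Each output is the input with this applied: shift every letter 3 places backward in the alphabet (wrapping around).
For "imagine" the result is "fjxdfkb".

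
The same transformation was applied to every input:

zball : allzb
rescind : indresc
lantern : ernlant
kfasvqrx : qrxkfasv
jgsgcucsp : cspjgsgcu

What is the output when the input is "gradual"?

ualgrad

The rule is to move the last 3 characters to the front (rotate right by 3).
Applying that to "gradual" gives "ualgrad".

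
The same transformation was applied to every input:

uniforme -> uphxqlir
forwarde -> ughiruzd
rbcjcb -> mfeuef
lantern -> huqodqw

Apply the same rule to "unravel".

yhoxqud

The rule is to move the last 3 characters to the front (rotate right by 3), then shift every letter 3 places forward in the alphabet (wrapping around).
"unravel" → "velunra" → "yhoxqud".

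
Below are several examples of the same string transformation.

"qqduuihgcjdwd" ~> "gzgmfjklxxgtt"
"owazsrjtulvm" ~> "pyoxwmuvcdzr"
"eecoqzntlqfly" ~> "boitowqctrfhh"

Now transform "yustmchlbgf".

ijeokfpwvxb

The pattern: shift every letter 3 places forward in the alphabet (wrapping around), then reverse the string.
So "yustmchlbgf" becomes "ijeokfpwvxb".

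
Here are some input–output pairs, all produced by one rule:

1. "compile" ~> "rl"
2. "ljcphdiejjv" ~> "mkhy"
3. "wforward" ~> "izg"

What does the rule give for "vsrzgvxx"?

What's happening: keep one character in every 3, starting at position 2 (positions 2nd, 5th, 8th, ...), then shift every letter 3 places forward in the alphabet (wrapping around).
Applying both steps to "vsrzgvxx": "sgx", then "vja".

vja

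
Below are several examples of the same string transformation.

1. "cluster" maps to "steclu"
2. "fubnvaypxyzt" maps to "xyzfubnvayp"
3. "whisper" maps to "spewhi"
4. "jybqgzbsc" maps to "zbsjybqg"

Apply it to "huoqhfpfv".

The transformation: delete the last character, then move the last 3 characters to the front (rotate right by 3).
"huoqhfpfv" → "fpfhuoqh".

fpfhuoqh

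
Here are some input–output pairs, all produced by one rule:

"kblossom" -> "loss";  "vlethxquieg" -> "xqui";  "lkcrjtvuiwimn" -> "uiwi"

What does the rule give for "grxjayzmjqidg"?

The transformation: move the last 2 characters to the front (rotate right by 2), then keep only the last 4 characters.
So "grxjayzmjqidg" becomes "mjqi".

mjqi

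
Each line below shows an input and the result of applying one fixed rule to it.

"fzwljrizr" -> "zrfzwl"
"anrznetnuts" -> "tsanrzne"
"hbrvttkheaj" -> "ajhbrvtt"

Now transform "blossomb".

Each output is the input with this applied: move the last 2 characters to the front (rotate right by 2), then delete the last 3 characters.
Applying both steps to "blossomb": "mbblosso", then "mbblo".

mbblo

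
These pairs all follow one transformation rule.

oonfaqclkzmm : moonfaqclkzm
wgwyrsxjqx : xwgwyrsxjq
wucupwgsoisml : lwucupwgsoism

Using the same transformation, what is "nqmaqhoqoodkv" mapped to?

Each output is the input with this applied: move the last character to the front.
Doing the same to "nqmaqhoqoodkv": "vnqmaqhoqoodk".

vnqmaqhoqoodk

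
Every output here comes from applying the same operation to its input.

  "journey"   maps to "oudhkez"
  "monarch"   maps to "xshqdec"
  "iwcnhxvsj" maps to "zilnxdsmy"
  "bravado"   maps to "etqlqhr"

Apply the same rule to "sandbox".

The rule is to shift every letter 10 places backward in the alphabet (wrapping around), then reverse the string.
On "sandbox": the first step gives "iqdtren", and the second then gives "nertdqi".

nertdqi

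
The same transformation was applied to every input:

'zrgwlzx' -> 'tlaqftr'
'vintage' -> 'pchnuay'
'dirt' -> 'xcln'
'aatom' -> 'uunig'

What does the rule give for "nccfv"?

Looking at the pairs, the operation is to shift every letter 6 places backward in the alphabet (wrapping around).
Applying that to "nccfv" gives "hwwzp".

hwwzp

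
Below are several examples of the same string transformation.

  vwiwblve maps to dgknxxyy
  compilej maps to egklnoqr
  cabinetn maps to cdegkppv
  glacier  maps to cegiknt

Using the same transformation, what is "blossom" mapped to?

dnoqquu

The rule is to shift every letter 2 places forward in the alphabet (wrapping around), then sort the characters into alphabetical order.
"blossom" → "dnquuqo" → "dnoqquu".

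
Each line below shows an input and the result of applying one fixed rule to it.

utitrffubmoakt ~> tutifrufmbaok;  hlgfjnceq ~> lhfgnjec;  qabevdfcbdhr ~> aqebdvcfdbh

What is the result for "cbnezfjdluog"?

Each output is the input with this applied: delete the last character, then swap each adjacent pair of characters (1↔2, 3↔4, ...).
For "cbnezfjdluog" the result is "bcenfzdjulo".

bcenfzdjulo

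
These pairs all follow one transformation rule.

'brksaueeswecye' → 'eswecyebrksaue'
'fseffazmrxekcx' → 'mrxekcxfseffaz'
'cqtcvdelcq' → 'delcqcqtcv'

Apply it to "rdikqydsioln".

Looking at the pairs, the operation is to swap the front and back halves of the string.
So "rdikqydsioln" becomes "dsiolnrdikqy".

dsiolnrdikqy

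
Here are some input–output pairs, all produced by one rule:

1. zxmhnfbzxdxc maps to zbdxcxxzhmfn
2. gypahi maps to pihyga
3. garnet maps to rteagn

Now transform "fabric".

Rule — swap each adjacent pair of characters (1↔2, 3↔4, ...), then swap the front and back halves of the string.
Starting from "fabric": after the first operation, "afrbci"; after the second, "bciafr".
(Check on "zxmhnfbzxdxc": → "xzhmfnzbdxcx" → "zbdxcxxzhmfn" ✓)

bciafr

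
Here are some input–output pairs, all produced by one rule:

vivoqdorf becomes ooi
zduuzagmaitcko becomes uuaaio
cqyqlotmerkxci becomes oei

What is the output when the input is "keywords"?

oe

What's happening: move the first 2 characters to the end (rotate left by 2), then keep only the vowels.
For "keywords", step one produces "ywordske"; step two turns that into "oe".
(Check on "zduuzagmaitcko": → "uuzagmaitckozd" → "uuaaio" ✓)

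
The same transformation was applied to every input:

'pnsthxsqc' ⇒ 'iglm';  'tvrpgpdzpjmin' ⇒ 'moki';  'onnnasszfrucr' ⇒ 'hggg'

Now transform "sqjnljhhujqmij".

ljcg

What's happening: shift every letter 7 places backward in the alphabet (wrapping around), then keep only the first 4 characters.
On "sqjnljhhujqmij": the first step gives "ljcgecaancjfbc", and the second then gives "ljcg".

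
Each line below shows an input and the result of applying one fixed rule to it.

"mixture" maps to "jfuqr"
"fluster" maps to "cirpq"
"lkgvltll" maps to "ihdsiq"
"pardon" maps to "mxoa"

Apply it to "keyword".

hbvtl

The rule is to shift every letter 3 places backward in the alphabet (wrapping around), then delete the last 2 characters.
Starting from "keyword": after the first operation, "hbvtloa"; after the second, "hbvtl".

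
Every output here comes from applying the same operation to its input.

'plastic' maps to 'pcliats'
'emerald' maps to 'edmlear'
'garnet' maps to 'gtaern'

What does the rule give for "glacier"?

grleaic

Each output is the input with this applied: take characters alternately from the front and the back (1st, last, 2nd, 2nd-last, ...).
Doing the same to "glacier": "grleaic".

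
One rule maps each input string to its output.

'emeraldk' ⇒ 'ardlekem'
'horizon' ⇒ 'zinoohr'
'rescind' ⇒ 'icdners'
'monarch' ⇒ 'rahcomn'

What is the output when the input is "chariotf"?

The transformation: move the first 3 characters to the end (rotate left by 3), then swap each adjacent pair of characters (1↔2, 3↔4, ...).
"chariotf" → "riotfcha" → "irtocfah".

irtocfah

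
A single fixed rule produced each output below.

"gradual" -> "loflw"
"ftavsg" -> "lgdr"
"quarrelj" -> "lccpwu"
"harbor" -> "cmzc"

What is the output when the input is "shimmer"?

The rule is to shift every letter 11 places forward in the alphabet (wrapping around), then delete the first 2 characters.
On "shimmer": the first step gives "dstxxpc", and the second then gives "txxpc".
(Check on "gradual": → "rcloflw" → "loflw" ✓)

txxpc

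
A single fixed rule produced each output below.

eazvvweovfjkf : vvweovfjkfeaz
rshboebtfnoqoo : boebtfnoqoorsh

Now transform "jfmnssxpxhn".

nssxpxhnjfm

The pattern: move the first 3 characters to the end (rotate left by 3).
Applying that to "jfmnssxpxhn" gives "nssxpxhnjfm".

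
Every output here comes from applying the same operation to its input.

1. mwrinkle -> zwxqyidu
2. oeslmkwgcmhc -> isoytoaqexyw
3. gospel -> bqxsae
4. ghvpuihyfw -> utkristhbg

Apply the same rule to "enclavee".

Looking at the pairs, the operation is to swap the front and back halves of the string, then shift every letter 12 places forward in the alphabet (wrapping around).
On "enclavee": the first step gives "aveeencl", and the second then gives "mhqqqzox".
(Check on "ghvpuihyfw": → "ihyfwghvpu" → "utkristhbg" ✓)

mhqqqzox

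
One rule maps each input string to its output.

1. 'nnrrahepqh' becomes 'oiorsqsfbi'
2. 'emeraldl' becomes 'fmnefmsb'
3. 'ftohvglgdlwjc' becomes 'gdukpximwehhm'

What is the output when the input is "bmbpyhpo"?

cpnqciqz

What's happening: take characters alternately from the front and the back (1st, last, 2nd, 2nd-last, ...), then shift every letter 1 place forward in the alphabet (wrapping around).
On "bmbpyhpo" that produces "cpnqciqz".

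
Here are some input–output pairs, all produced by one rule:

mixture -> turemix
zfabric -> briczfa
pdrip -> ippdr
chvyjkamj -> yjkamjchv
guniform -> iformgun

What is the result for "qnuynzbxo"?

ynzbxoqnu

Rule — move the first 3 characters to the end (rotate left by 3).
Applying that to "qnuynzbxo" gives "ynzbxoqnu".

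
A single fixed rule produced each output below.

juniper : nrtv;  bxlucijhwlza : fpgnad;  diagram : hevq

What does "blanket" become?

feox

Each output is the input with this applied: shift every letter 4 places forward in the alphabet (wrapping around), then keep every other character starting from the first (positions 1st, 3rd, 5th, ...).
Working it through for "blanket": intermediate "fperoix", final "feox".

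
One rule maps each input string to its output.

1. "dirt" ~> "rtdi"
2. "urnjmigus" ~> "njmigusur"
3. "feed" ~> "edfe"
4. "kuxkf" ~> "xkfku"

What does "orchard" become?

Rule — move the first 2 characters to the end (rotate left by 2).
On "orchard" that produces "chardor".

chardor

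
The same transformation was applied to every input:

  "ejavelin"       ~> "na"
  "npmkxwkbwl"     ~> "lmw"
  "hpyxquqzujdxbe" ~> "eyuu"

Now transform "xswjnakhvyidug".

gwav

The pattern: move the last 3 characters to the front (rotate right by 3), then keep one character in every 3, starting at position 3 (positions 3rd, 6th, 9th, ...).
So "xswjnakhvyidug" becomes "gwav".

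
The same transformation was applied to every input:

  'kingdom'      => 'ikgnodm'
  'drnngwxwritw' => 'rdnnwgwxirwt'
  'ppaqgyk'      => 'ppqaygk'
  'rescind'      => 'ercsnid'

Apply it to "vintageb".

ivtngabe

What's happening: swap each adjacent pair of characters (1↔2, 3↔4, ...).
On "vintageb" that produces "ivtngabe".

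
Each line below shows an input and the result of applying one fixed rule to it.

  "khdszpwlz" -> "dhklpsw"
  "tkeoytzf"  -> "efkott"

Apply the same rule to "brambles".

Each output is the input with this applied: sort the characters into alphabetical order, then delete the last 2 characters.
On "brambles" that produces "abbelm".

abbelm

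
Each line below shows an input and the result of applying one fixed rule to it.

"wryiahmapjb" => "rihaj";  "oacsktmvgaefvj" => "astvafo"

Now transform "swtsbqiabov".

In each case the input is transformed by: swap the first and last characters, then keep every other character starting from the second (positions 2nd, 4th, 6th, ...).
For "swtsbqiabov" the result is "wsqao".

wsqao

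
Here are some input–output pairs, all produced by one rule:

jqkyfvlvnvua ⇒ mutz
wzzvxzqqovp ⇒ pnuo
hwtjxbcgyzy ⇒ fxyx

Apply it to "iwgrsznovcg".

nubf

The pattern: shift every letter 1 place backward in the alphabet (wrapping around), then keep only the last 4 characters.
Working it through for "iwgrsznovcg": intermediate "hvfqrymnubf", final "nubf".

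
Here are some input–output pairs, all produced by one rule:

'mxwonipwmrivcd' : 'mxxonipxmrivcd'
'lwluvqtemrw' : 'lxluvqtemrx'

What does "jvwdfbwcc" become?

Looking at the pairs, the operation is to replace every "w" with "x".
For "jvwdfbwcc" the result is "jvxdfbxcc".

jvxdfbxcc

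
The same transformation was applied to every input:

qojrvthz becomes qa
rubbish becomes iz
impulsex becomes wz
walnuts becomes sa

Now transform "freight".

The rule is to keep one character in every 3, starting at position 3 (positions 3rd, 6th, 9th, ...), then shift every letter 7 places forward in the alphabet (wrapping around).
Applying both steps to "freight": "eh", then "lo".

lo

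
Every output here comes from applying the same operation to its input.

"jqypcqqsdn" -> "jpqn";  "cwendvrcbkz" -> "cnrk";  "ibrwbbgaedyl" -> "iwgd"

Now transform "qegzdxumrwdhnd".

Looking at the pairs, the operation is to keep one character in every 3, starting at position 1 (positions 1st, 4th, 7th, ...).
On "qegzdxumrwdhnd" that produces "qzuwn".

qzuwn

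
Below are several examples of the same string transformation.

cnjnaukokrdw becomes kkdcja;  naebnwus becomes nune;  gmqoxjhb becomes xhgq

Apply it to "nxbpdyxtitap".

The transformation: keep every other character starting from the first (positions 1st, 3rd, 5th, ...), then swap the front and back halves of the string.
On "nxbpdyxtitap": the first step gives "nbdxia", and the second then gives "xianbd".

xianbd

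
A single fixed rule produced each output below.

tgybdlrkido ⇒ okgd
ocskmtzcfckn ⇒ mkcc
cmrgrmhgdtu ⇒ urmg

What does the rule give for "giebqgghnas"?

sqih

The rule is to keep one character in every 3, starting at position 2 (positions 2nd, 5th, 8th, ...), then sort the characters into reverse alphabetical order.
"giebqgghnas" → "iqhs" → "sqih".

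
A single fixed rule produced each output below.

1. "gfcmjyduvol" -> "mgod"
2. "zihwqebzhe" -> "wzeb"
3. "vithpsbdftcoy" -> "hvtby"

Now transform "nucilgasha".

The transformation: keep one character in every 3, starting at position 1 (positions 1st, 4th, 7th, ...), then swap each adjacent pair of characters (1↔2, 3↔4, ...).
Applying both steps to "nucilgasha": "niaa", then "inaa".

inaa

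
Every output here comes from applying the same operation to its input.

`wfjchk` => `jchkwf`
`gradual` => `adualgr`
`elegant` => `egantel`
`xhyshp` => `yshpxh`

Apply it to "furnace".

The rule is to move the first 2 characters to the end (rotate left by 2).
Doing the same to "furnace": "rnacefu".

rnacefu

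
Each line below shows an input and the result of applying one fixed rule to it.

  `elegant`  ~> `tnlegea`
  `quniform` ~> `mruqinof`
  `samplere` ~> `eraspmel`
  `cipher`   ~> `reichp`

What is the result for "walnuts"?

The rule is to move the last 2 characters to the front (rotate right by 2), then swap each adjacent pair of characters (1↔2, 3↔4, ...).
On "walnuts": the first step gives "tswalnu", and the second then gives "stawnlu".

stawnlu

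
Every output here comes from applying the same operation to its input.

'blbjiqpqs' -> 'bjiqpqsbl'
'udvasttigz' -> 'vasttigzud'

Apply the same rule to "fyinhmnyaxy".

The pattern: move the first 2 characters to the end (rotate left by 2).
Applying that to "fyinhmnyaxy" gives "inhmnyaxyfy".

inhmnyaxyfy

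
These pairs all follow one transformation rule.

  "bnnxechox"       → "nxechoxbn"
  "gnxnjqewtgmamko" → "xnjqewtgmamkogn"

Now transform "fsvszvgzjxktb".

vszvgzjxktbfs

Each output is the input with this applied: move the first 2 characters to the end (rotate left by 2).
Applying that to "fsvszvgzjxktb" gives "vszvgzjxktbfs".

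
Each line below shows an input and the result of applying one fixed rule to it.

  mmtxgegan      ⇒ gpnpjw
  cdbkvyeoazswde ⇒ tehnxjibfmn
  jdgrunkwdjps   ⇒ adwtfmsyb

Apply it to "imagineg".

Looking at the pairs, the operation is to delete the first 3 characters, then shift every letter 9 places forward in the alphabet (wrapping around).
On "imagineg" that produces "prwnp".

prwnp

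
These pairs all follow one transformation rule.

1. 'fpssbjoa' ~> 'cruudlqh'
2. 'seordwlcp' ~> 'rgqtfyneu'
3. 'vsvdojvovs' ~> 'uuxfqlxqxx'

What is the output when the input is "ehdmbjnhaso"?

qjfodlpjcug

Looking at the pairs, the operation is to shift every letter 2 places forward in the alphabet (wrapping around), then swap the first and last characters.
Starting from "ehdmbjnhaso": after the first operation, "gjfodlpjcuq"; after the second, "qjfodlpjcug".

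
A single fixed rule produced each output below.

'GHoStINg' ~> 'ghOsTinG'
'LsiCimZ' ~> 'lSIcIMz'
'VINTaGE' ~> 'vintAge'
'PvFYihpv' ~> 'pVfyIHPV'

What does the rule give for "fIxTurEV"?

In each case the input is transformed by: flip the case of every letter.
"fIxTurEV" → "FiXtURev".

FiXtURev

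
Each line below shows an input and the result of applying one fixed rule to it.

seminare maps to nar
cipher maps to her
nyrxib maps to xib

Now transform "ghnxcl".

xcl

What's happening: swap the front and back halves of the string, then keep only the first 3 characters.
Applying both steps to "ghnxcl": "xclghn", then "xcl".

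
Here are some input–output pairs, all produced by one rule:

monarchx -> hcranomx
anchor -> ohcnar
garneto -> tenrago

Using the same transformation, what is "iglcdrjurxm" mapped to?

xrujrdclgim

Rule — move the last character to the front, then reverse the string.
Working it through for "iglcdrjurxm": intermediate "miglcdrjurx", final "xrujrdclgim".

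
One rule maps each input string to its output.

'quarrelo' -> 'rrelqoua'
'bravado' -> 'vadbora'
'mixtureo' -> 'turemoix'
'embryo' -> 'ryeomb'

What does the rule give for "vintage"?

What's happening: swap the first and last characters, then move the first 3 characters to the end (rotate left by 3).
Applying that to "vintage" gives "tagvein".

tagvein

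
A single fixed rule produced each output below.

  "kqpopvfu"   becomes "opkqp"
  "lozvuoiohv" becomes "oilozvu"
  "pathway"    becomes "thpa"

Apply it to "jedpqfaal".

qfjedp

Each output is the input with this applied: delete the last 3 characters, then move the last 2 characters to the front (rotate right by 2).
"jedpqfaal" → "jedpqf" → "qfjedp".
(Check on "kqpopvfu": → "kqpop" → "opkqp" ✓)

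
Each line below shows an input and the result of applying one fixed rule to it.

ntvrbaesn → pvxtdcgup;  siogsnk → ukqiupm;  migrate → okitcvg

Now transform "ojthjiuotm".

qlvjlkwqvo

The rule is to shift every letter 2 places forward in the alphabet (wrapping around).
So "ojthjiuotm" becomes "qlvjlkwqvo".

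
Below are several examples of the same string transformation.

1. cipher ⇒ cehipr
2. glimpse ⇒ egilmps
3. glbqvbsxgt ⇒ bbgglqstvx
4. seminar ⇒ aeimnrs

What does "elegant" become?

The transformation: sort the characters into alphabetical order.
Applying that to "elegant" gives "aeeglnt".

aeeglnt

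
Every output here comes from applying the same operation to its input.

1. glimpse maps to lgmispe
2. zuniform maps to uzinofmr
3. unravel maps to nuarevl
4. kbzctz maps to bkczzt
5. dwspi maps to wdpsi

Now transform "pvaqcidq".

vpqaicqd

The pattern: swap each adjacent pair of characters (1↔2, 3↔4, ...).
Doing the same to "pvaqcidq": "vpqaicqd".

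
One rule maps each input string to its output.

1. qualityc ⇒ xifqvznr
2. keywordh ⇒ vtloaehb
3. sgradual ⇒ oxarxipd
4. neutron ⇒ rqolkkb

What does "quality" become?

xifqvnr

In each case the input is transformed by: shift every letter 3 places backward in the alphabet (wrapping around), then move the first 2 characters to the end (rotate left by 2).
On "quality": the first step gives "nrxifqv", and the second then gives "xifqvnr".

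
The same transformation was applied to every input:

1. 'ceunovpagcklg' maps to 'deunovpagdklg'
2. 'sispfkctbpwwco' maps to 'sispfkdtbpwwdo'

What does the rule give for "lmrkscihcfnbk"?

The pattern: replace every "c" with "d".
So "lmrkscihcfnbk" becomes "lmrksdihdfnbk".

lmrksdihdfnbk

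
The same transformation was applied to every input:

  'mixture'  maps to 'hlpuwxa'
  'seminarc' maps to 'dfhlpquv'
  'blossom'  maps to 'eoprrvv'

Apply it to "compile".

fhloprs

Rule — sort the characters into alphabetical order, then shift every letter 3 places forward in the alphabet (wrapping around).
For "compile", step one produces "ceilmop"; step two turns that into "fhloprs".
(Check on "mixture": → "eimrtux" → "hlpuwxa" ✓)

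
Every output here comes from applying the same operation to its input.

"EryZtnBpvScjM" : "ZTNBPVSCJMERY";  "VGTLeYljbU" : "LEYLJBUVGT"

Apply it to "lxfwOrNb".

In each case the input is transformed by: move the first 3 characters to the end (rotate left by 3), then convert every letter to uppercase.
For "lxfwOrNb", step one produces "wOrNblxf"; step two turns that into "WORNBLXF".
(Check on "EryZtnBpvScjM": → "ZtnBpvScjMEry" → "ZTNBPVSCJMERY" ✓)

WORNBLXF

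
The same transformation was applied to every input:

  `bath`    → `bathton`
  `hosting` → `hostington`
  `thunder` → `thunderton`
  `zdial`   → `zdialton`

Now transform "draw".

drawton

The transformation: append "ton".
So "draw" becomes "drawton".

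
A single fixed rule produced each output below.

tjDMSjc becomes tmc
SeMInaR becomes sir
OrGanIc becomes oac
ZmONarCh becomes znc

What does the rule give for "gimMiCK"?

The rule is to keep one character in every 3, starting at position 1 (positions 1st, 4th, 7th, ...), then convert every letter to lowercase.
Applying that to "gimMiCK" gives "gmk".

gmk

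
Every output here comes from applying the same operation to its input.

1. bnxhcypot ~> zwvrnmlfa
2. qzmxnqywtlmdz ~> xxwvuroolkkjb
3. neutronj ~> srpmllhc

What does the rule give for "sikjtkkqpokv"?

Rule — shift every letter 2 places backward in the alphabet (wrapping around), then sort the characters into reverse alphabetical order.
Starting from "sikjtkkqpokv": after the first operation, "qgihriionmit"; after the second, "trqonmiiiihg".

trqonmiiiihg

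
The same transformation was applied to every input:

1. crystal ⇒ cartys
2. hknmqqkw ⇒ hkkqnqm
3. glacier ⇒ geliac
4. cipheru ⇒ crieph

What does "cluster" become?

The transformation: delete the last character, then take characters alternately from the front and the back (1st, last, 2nd, 2nd-last, ...).
On "cluster": the first step gives "cluste", and the second then gives "celtus".

celtus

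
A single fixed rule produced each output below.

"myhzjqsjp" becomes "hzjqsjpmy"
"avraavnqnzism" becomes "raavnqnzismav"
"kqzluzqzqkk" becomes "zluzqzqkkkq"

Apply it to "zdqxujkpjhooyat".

qxujkpjhooyatzd

What's happening: move the first 2 characters to the end (rotate left by 2).
For "zdqxujkpjhooyat" the result is "qxujkpjhooyatzd".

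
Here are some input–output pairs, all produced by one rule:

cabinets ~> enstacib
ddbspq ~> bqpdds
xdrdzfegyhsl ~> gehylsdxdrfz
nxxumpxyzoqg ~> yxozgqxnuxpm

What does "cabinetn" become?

enntacib

Rule — swap each adjacent pair of characters (1↔2, 3↔4, ...), then swap the front and back halves of the string.
Applying both steps to "cabinetn": "acibennt", then "enntacib".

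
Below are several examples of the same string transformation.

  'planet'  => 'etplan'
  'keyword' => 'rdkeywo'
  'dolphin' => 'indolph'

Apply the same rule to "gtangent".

ntgtange

Rule — move the last 2 characters to the front (rotate right by 2).
Applying that to "gtangent" gives "ntgtange".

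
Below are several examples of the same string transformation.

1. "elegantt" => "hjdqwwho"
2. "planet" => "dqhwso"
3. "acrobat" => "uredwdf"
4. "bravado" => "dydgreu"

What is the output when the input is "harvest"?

uyhvwkd

The rule is to shift every letter 3 places forward in the alphabet (wrapping around), then move the first 2 characters to the end (rotate left by 2).
Starting from "harvest": after the first operation, "kduyhvw"; after the second, "uyhvwkd".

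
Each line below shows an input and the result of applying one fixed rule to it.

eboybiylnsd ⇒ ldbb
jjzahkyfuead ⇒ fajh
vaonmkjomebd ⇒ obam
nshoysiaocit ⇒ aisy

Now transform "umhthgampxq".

mqmh

The rule is to keep one character in every 3, starting at position 2 (positions 2nd, 5th, 8th, ...), then move the first 2 characters to the end (rotate left by 2).
"umhthgampxq" → "mhmq" → "mqmh".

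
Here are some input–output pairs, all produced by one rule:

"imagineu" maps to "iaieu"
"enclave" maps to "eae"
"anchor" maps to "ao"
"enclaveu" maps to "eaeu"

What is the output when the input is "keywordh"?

eo

In each case the input is transformed by: keep only the vowels.
"keywordh" → "eo".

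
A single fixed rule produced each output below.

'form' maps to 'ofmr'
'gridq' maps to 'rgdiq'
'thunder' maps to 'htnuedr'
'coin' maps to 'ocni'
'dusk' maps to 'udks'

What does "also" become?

laos

The rule is to swap each adjacent pair of characters (1↔2, 3↔4, ...).
Applying that to "also" gives "laos".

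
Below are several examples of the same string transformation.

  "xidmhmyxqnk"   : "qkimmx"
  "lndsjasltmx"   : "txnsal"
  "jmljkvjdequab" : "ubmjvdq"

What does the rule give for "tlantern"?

enln

Rule — move the last 3 characters to the front (rotate right by 3), then keep every other character starting from the first (positions 1st, 3rd, 5th, ...).
Applying both steps to "tlantern": "erntlant", then "enln".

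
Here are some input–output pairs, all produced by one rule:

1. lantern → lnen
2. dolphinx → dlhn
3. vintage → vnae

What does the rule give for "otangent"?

The rule is to keep every other character starting from the first (positions 1st, 3rd, 5th, ...).
"otangent" → "oagn".

oagn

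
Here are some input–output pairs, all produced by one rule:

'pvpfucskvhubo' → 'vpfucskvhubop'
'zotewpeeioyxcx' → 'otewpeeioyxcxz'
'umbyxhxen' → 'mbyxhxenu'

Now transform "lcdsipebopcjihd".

cdsipebopcjihdl

The rule is to move the first character to the end.
"lcdsipebopcjihd" → "cdsipebopcjihdl".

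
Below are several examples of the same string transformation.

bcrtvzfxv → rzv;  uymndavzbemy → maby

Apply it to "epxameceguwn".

xegn

Looking at the pairs, the operation is to keep one character in every 3, starting at position 3 (positions 3rd, 6th, 9th, ...).
So "epxameceguwn" becomes "xegn".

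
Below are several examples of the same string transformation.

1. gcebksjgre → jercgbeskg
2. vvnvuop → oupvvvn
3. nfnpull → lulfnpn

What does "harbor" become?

Each output is the input with this applied: swap each adjacent pair of characters (1↔2, 3↔4, ...), then move the last 3 characters to the front (rotate right by 3).
Applying both steps to "harbor": "ahbrro", then "rroahb".

rroahb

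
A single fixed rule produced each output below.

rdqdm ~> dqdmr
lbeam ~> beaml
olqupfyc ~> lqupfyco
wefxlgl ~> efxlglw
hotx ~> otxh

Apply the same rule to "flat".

latf

What's happening: move the first character to the end.
For "flat" the result is "latf".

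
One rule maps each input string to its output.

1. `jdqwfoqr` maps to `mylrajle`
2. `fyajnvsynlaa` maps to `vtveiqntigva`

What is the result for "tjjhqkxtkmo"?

The transformation: swap the first and last characters, then shift every letter 5 places backward in the alphabet (wrapping around).
So "tjjhqkxtkmo" becomes "jeeclfsofho".

jeeclfsofho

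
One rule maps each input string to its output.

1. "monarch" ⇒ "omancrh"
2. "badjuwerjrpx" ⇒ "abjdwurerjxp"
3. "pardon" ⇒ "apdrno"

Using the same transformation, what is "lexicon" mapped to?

Rule — swap each adjacent pair of characters (1↔2, 3↔4, ...).
On "lexicon" that produces "elixocn".

elixocn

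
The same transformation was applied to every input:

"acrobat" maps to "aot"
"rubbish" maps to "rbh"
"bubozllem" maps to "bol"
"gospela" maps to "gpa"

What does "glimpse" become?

gme

Rule — keep one character in every 3, starting at position 1 (positions 1st, 4th, 7th, ...).
On "glimpse" that produces "gme".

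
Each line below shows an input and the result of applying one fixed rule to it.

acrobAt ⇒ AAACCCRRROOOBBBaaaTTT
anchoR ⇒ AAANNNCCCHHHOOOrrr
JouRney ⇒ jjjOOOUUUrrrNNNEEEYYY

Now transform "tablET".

TTTAAABBBLLLeeettt

The rule is to repeat every character 3 times, then flip the case of every letter.
Applying both steps to "tablET": "tttaaabbblllEEETTT", then "TTTAAABBBLLLeeettt".
(Check on "JouRney": → "JJJooouuuRRRnnneeeyyy" → "jjjOOOUUUrrrNNNEEEYYY" ✓)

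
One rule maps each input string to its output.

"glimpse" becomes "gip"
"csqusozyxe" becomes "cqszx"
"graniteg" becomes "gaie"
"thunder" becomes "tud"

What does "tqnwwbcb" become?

The transformation: delete the last character, then keep every other character starting from the first (positions 1st, 3rd, 5th, ...).
"tqnwwbcb" → "tqnwwbc" → "tnwc".

tnwc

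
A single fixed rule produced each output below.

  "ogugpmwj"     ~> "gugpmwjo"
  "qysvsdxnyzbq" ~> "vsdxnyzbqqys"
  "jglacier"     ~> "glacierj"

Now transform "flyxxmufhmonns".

xmufhmonnsflyx

What's happening: swap the front and back halves of the string, then move the last 3 characters to the front (rotate right by 3).
On "flyxxmufhmonns": the first step gives "fhmonnsflyxxmu", and the second then gives "xmufhmonnsflyx".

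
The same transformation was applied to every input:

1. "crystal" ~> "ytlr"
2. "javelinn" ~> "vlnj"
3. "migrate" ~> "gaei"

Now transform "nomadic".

mdco

What's happening: move the first 2 characters to the end (rotate left by 2), then keep every other character starting from the first (positions 1st, 3rd, 5th, ...).
Starting from "nomadic": after the first operation, "madicno"; after the second, "mdco".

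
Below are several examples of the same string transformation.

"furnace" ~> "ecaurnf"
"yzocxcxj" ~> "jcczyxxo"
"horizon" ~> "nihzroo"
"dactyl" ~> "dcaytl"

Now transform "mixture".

The pattern: sort the characters into reverse alphabetical order, then move the last 3 characters to the front (rotate right by 3).
Working it through for "mixture": intermediate "xutrmie", final "miexutr".

miexutr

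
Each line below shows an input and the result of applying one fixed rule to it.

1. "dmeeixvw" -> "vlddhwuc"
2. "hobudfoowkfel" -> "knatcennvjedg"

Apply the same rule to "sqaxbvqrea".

What's happening: swap the first and last characters, then shift every letter 1 place backward in the alphabet (wrapping around).
"sqaxbvqrea" → "aqaxbvqres" → "zpzwaupqdr".

zpzwaupqdr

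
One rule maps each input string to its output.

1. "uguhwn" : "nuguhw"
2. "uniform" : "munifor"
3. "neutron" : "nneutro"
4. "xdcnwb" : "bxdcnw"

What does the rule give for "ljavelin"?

Each output is the input with this applied: move the last character to the front.
Doing the same to "ljavelin": "nljaveli".

nljaveli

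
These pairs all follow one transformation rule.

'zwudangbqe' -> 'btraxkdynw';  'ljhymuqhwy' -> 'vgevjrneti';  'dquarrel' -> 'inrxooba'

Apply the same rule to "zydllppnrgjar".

Each output is the input with this applied: shift every letter 3 places backward in the alphabet (wrapping around), then swap the first and last characters.
Starting from "zydllppnrgjar": after the first operation, "wvaiimmkodgxo"; after the second, "ovaiimmkodgxw".

ovaiimmkodgxw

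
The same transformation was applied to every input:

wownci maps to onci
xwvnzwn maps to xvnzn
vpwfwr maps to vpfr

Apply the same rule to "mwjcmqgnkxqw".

What's happening: remove every "w".
Doing the same to "mwjcmqgnkxqw": "mjcmqgnkxq".

mjcmqgnkxq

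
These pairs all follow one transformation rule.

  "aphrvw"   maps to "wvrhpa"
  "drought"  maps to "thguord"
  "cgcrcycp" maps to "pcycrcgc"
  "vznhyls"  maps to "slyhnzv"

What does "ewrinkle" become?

elknirwe

Rule — reverse the string.
For "ewrinkle" the result is "elknirwe".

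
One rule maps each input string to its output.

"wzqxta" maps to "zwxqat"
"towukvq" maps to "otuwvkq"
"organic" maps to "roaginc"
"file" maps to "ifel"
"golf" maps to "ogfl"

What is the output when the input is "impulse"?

The rule is to swap each adjacent pair of characters (1↔2, 3↔4, ...).
Doing the same to "impulse": "miupsle".

miupsle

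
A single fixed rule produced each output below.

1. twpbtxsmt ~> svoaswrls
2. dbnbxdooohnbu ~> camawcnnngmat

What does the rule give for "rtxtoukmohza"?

The pattern: shift every letter 1 place backward in the alphabet (wrapping around).
So "rtxtoukmohza" becomes "qswsntjlngyz".

qswsntjlngyz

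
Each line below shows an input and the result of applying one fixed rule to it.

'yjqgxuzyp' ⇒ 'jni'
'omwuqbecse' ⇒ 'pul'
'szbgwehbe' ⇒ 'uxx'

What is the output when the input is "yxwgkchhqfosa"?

pvjl

In each case the input is transformed by: shift every letter 7 places backward in the alphabet (wrapping around), then keep one character in every 3, starting at position 3 (positions 3rd, 6th, 9th, ...).
Applying both steps to "yxwgkchhqfosa": "rqpzdvaajyhlt", then "pvjl".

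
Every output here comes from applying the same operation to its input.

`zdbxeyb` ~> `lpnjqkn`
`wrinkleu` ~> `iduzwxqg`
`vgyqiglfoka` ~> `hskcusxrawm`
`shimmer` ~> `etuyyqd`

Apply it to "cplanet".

What's happening: shift every letter 12 places forward in the alphabet (wrapping around).
So "cplanet" becomes "obxmzqf".

obxmzqf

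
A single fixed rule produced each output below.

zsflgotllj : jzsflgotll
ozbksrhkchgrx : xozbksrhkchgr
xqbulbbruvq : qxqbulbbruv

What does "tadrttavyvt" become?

Rule — move the last character to the front.
Applying that to "tadrttavyvt" gives "ttadrttavyv".

ttadrttavyv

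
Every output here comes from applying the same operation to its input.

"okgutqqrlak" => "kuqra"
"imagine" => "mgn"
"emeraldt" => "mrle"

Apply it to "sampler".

ape

The transformation: swap the first and last characters, then keep every other character starting from the second (positions 2nd, 4th, 6th, ...).
On "sampler": the first step gives "ramples", and the second then gives "ape".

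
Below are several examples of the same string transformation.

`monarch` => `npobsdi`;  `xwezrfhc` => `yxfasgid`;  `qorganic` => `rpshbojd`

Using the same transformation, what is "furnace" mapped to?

gvsobdf

What's happening: shift every letter 1 place forward in the alphabet (wrapping around).
"furnace" → "gvsobdf".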